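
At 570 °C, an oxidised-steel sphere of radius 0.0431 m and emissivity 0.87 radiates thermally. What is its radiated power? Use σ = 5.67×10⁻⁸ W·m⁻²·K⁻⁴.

A = 4πr² = 4π × (0.0431)² = 0.0233 m².
570 °C = 843 K.
Stefan–Boltzmann: P = εσAT⁴ = 0.87 × 5.67×10⁻⁸ × 0.0233 × (843)⁴ = 0.87 × 5.67×10⁻⁸ × 0.0233 × 5.05×10^11.
P = 582 W.

P ≈ 582 W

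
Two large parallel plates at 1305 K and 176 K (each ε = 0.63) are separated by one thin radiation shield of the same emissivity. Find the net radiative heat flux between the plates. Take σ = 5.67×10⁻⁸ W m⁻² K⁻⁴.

q ≈ 37800 W/m²

Each of the 2 gaps contributes resistance (2/ε − 1) = 2/0.63 − 1 = 2.175; total = 4.349.
q = σ(T₁⁴ − T₂⁴) / 4.349 = 5.67×10⁻⁸ × 2.90×10^12 / 4.349 = 37800 W/m².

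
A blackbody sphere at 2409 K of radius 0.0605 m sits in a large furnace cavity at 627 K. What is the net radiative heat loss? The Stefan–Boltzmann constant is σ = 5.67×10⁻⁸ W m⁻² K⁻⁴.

Q ≈ 87400 W

A = 4πr² = 4π × (0.0605)² = 0.0460 m².
Q = σA(T⁴ − T_s⁴). T⁴ − T_s⁴ = (2409)⁴ − (627)⁴ = 3.37×10^13 − 1.55×10^11 = 3.35×10^13 K⁴.
Q = 5.67×10⁻⁸ × 0.0460 × 3.35×10^13 = 87400 W.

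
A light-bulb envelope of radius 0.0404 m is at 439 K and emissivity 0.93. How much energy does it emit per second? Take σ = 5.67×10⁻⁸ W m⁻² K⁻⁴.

P ≈ 40.2 W

A = 4πr² = 4π × (0.0404)² = 0.0205 m².
Stefan–Boltzmann: P = εσAT⁴ = 0.93 × 5.67×10⁻⁸ × 0.0205 × (439)⁴ = 0.93 × 5.67×10⁻⁸ × 0.0205 × 3.71×10^10.
P = 40.2 W.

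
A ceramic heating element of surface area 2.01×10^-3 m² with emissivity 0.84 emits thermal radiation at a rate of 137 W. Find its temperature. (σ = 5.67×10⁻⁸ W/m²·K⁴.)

From P = εσAT⁴, T = (P / εσA)^(1/4) = (137 / (0.84 × 5.67×10⁻⁸ × 2.01×10^-3))^(1/4).
T = (1.43×10^12)^(1/4) = 1090 K.

T ≈ 1090 K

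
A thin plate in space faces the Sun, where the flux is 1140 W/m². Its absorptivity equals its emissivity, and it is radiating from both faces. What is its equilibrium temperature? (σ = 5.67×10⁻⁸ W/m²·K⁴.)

Absorbed flux αS = emitted flux 2εσT⁴ per unit area; with α = ε this gives T = (S/2σ)^(1/4).
T = (1140 / (2 × 5.67×10⁻⁸))^(1/4) = (1.01×10^10)^(1/4).
T = 317 K.

T ≈ 317 K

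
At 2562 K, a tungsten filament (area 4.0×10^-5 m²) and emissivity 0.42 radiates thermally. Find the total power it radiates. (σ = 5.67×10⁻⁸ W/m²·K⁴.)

P ≈ 41.0 W

P = εσAT⁴ = 0.42 × 5.67×10⁻⁸ × 4.00×10^-5 × (2562)⁴ = 0.42 × 5.67×10⁻⁸ × 4.00×10^-5 × 4.31×10^13.
P = 41.0 W.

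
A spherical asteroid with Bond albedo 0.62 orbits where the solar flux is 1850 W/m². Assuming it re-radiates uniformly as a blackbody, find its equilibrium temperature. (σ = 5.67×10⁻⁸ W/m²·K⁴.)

T ≈ 236 K

Power absorbed = (1−a)S·πR²; power emitted = 4πR²σT⁴. Equating and cancelling πR²:
T = ((1−a)S / 4σ)^(1/4) = (703 / (4 × 5.67×10⁻⁸))^(1/4) = (3.10×10^9)^(1/4).
T = 236 K.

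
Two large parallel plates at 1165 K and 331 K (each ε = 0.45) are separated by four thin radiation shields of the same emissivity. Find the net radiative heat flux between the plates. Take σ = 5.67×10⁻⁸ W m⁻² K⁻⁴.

Each of the 5 gaps contributes resistance (2/ε − 1) = 2/0.45 − 1 = 3.444; total = 17.22.
q = σ(T₁⁴ − T₂⁴) / 17.22 = 5.67×10⁻⁸ × 1.83×10^12 / 17.22 = 6030 W/m².

q ≈ 6030 W/m²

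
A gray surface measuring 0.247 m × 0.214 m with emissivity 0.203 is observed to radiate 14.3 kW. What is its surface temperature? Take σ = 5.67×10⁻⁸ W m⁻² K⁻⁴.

T ≈ 2200 K

A = 0.247 × 0.214 = 0.0529 m².
From P = εσAT⁴, T = (P / εσA)^(1/4) = (14300 / (0.203 × 5.67×10⁻⁸ × 0.0529))^(1/4).
T = (2.35×10^13)^(1/4) = 2200 K.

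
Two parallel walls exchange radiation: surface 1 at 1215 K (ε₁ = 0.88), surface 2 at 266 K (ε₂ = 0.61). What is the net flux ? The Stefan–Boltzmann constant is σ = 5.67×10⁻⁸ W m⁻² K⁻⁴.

For two large parallel gray plates, q = σ(T₁⁴ − T₂⁴) / (1/ε₁ + 1/ε₂ − 1).
1/ε₁ + 1/ε₂ − 1 = 1/0.88 + 1/0.61 − 1 = 1.776.
T₁⁴ − T₂⁴ = 2.18×10^12 − 5.01×10^9 = 2.17×10^12 K⁴.
q = 5.67×10⁻⁸ × 2.17×10^12 / 1.776 = 69400 W/m².

q ≈ 69400 W/m²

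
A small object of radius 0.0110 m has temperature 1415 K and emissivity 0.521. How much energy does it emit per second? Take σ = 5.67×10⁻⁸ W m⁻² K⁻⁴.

P ≈ 180 W

A = 4πr² = 4π × (0.0110)² = 1.52×10^-3 m².
P = εσAT⁴ = 0.521 × 5.67×10⁻⁸ × 1.52×10^-3 × (1415)⁴ = 0.521 × 5.67×10⁻⁸ × 1.52×10^-3 × 4.01×10^12.
P = 180 W.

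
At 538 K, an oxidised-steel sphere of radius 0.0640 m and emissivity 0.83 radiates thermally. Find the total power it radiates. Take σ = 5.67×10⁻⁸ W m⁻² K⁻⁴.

A = 4πr² = 4π × (0.0640)² = 0.0515 m².
Stefan–Boltzmann: P = εσAT⁴ = 0.83 × 5.67×10⁻⁸ × 0.0515 × (538)⁴ = 0.83 × 5.67×10⁻⁸ × 0.0515 × 8.38×10^10.
P = 203 W.

P ≈ 203 W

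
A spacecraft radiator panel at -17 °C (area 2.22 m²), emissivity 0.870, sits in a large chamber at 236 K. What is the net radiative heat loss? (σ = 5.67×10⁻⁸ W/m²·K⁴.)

Q ≈ 131 W

Convert: -17 °C = 256 K.
Q = εσA(T⁴ − T_s⁴). T⁴ − T_s⁴ = (256)⁴ − (236)⁴ = 4.29×10^9 − 3.10×10^9 = 1.19×10^9 K⁴.
Q = 0.870 × 5.67×10⁻⁸ × 2.22 × 1.19×10^9 = 131 W.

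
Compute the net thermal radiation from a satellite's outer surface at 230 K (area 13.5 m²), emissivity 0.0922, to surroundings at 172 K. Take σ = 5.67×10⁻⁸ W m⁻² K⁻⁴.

Q ≈ 136 W

Q = εσA(T⁴ − T_s⁴). T⁴ − T_s⁴ = (230)⁴ − (172)⁴ = 2.80×10^9 − 8.75×10^8 = 1.92×10^9 K⁴.
Q = 0.0922 × 5.67×10⁻⁸ × 13.5 × 1.92×10^9 = 136 W.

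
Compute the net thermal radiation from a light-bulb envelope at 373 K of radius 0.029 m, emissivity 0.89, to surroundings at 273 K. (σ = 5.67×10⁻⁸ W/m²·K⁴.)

Q ≈ 7.36 W

A = 4πr² = 4π × (0.029)² = 0.0106 m².
Q = εσA(T⁴ − T_s⁴). T⁴ − T_s⁴ = (373)⁴ − (273)⁴ = 1.94×10^10 − 5.55×10^9 = 1.38×10^10 K⁴.
Q = 0.89 × 5.67×10⁻⁸ × 0.0106 × 1.38×10^10 = 7.36 W.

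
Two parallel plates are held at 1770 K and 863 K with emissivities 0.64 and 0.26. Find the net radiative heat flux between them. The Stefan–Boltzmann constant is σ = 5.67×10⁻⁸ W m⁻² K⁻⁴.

For two large parallel gray plates, q = σ(T₁⁴ − T₂⁴) / (1/ε₁ + 1/ε₂ − 1).
1/ε₁ + 1/ε₂ − 1 = 1/0.64 + 1/0.26 − 1 = 4.409.
T₁⁴ − T₂⁴ = 9.82×10^12 − 5.55×10^11 = 9.26×10^12 K⁴.
q = 5.67×10⁻⁸ × 9.26×10^12 / 4.409 = 1.19×10^5 W/m².

q ≈ 1.19×10^5 W/m²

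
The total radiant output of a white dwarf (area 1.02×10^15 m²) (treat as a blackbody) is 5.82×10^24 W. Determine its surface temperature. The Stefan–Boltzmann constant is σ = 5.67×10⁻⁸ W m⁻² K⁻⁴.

From P = σAT⁴, T = (P / σA)^(1/4) = (5.82×10^24 / (5.67×10⁻⁸ × 1.02×10^15))^(1/4).
T = (1.01×10^17)^(1/4) = 17800 K.

T ≈ 17800 K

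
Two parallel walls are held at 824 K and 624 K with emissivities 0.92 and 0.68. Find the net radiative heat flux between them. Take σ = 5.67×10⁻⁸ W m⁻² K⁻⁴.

For two large parallel gray plates, q = σ(T₁⁴ − T₂⁴) / (1/ε₁ + 1/ε₂ − 1).
1/ε₁ + 1/ε₂ − 1 = 1/0.92 + 1/0.68 − 1 = 1.558.
T₁⁴ − T₂⁴ = 4.61×10^11 − 1.52×10^11 = 3.09×10^11 K⁴.
q = 5.67×10⁻⁸ × 3.09×10^11 / 1.558 = 11300 W/m².

q ≈ 11300 W/m²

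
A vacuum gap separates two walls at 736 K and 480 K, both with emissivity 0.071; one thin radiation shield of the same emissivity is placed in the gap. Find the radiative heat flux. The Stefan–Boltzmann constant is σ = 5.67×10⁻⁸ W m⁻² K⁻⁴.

q ≈ 251 W/m²

Each of the 2 gaps contributes resistance (2/ε − 1) = 2/0.071 − 1 = 27.17; total = 54.34.
q = σ(T₁⁴ − T₂⁴) / 54.34 = 5.67×10⁻⁸ × 2.40×10^11 / 54.34 = 251 W/m².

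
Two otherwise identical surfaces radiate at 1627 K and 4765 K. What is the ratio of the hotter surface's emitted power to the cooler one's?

ratio ≈ 73.6

P ∝ T⁴, so the ratio is (4765/1627)⁴ = (2.929)⁴ = 73.6.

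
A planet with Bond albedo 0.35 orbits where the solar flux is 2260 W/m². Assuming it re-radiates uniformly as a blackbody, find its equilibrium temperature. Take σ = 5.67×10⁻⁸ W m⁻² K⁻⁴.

T ≈ 284 K

Power absorbed = (1−a)S·πR²; power emitted = 4πR²σT⁴. Equating and cancelling πR²:
T = ((1−a)S / 4σ)^(1/4) = (1470 / (4 × 5.67×10⁻⁸))^(1/4) = (6.48×10^9)^(1/4).
T = 284 K.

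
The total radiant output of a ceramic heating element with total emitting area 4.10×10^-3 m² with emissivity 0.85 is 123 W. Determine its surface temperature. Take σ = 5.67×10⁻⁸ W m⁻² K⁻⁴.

From P = εσAT⁴, T = (P / εσA)^(1/4) = (123 / (0.85 × 5.67×10⁻⁸ × 4.10×10^-3))^(1/4).
T = (6.22×10^11)^(1/4) = 888 K.

T ≈ 888 K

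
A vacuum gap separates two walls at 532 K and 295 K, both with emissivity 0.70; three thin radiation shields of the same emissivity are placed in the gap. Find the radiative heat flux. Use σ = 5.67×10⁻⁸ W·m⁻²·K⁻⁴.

q ≈ 554 W/m²

Each of the 4 gaps contributes resistance (2/ε − 1) = 2/0.70 − 1 = 1.857; total = 7.429.
q = σ(T₁⁴ − T₂⁴) / 7.429 = 5.67×10⁻⁸ × 7.25×10^10 / 7.429 = 554 W/m².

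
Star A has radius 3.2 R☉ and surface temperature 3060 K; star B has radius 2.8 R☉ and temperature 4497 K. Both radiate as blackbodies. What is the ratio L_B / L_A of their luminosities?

L = 4πR²σT⁴ ∝ R²T⁴, so L_B/L_A = (2.8/3.2)² × (4497/3060)⁴ = 0.766 × 4.66 = 3.57.

L_B/L_A ≈ 3.57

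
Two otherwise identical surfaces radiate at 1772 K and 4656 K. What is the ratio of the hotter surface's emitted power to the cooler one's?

P ∝ T⁴, so the ratio is (4656/1772)⁴ = (2.628)⁴ = 47.7.

ratio ≈ 47.7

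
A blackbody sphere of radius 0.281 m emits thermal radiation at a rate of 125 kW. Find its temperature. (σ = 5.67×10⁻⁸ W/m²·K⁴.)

T ≈ 1220 K

A = 4πr² = 4π × (0.281)² = 0.992 m².
From P = σAT⁴, T = (P / σA)^(1/4) = (1.25×10^5 / (5.67×10⁻⁸ × 0.992))^(1/4).
T = (2.22×10^12)^(1/4) = 1220 K.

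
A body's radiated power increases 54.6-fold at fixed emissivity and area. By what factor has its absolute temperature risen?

factor ≈ 2.72

P ∝ T⁴ ⇒ T ∝ P^(1/4), so T scales by (54.6)^(1/4) = 2.72.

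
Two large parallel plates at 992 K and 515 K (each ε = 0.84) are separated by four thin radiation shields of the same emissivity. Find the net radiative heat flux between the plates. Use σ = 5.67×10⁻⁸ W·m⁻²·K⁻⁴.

q ≈ 7370 W/m²

Each of the 5 gaps contributes resistance (2/ε − 1) = 2/0.84 − 1 = 1.381; total = 6.905.
q = σ(T₁⁴ − T₂⁴) / 6.905 = 5.67×10⁻⁸ × 8.98×10^11 / 6.905 = 7370 W/m².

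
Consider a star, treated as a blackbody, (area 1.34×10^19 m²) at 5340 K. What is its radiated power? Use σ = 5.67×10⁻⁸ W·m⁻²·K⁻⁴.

P ≈ 6.18×10^26 W

P = σAT⁴ = 5.67×10⁻⁸ × 1.34×10^19 × (5340)⁴ = 5.67×10⁻⁸ × 1.34×10^19 × 8.13×10^14.
P = 6.18×10^26 W.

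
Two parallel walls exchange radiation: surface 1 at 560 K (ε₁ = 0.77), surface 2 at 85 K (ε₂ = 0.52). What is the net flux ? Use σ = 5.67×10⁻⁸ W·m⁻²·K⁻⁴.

For two large parallel gray plates, q = σ(T₁⁴ − T₂⁴) / (1/ε₁ + 1/ε₂ − 1).
1/ε₁ + 1/ε₂ − 1 = 1/0.77 + 1/0.52 − 1 = 2.222.
T₁⁴ − T₂⁴ = 9.83×10^10 − 5.22×10^7 = 9.83×10^10 K⁴.
q = 5.67×10⁻⁸ × 9.83×10^10 / 2.222 = 2510 W/m².

q ≈ 2510 W/m²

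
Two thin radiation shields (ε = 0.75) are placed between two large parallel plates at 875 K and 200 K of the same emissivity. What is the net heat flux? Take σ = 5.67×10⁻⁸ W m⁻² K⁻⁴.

q ≈ 6630 W/m²

Each of the 3 gaps contributes resistance (2/ε − 1) = 2/0.75 − 1 = 1.667; total = 5.000.
q = σ(T₁⁴ − T₂⁴) / 5.000 = 5.67×10⁻⁸ × 5.85×10^11 / 5.000 = 6630 W/m².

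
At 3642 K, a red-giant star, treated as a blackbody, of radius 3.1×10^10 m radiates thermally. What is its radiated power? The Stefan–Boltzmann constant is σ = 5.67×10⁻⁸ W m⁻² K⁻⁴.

A = 4πr² = 4π × (3.1×10^10)² = 1.21×10^22 m².
P = σAT⁴ = 5.67×10⁻⁸ × 1.21×10^22 × (3642)⁴ = 5.67×10⁻⁸ × 1.21×10^22 × 1.76×10^14.
P = 1.20×10^29 W.

P ≈ 1.20×10^29 W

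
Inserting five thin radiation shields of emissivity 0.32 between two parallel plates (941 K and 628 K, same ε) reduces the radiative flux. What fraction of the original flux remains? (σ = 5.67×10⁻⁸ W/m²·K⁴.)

ratio ≈ 0.167

With N identical shields there are N+1 = 6 gaps in series, each with the same radiative resistance, so the flux falls to 1/(N+1) of its unshielded value.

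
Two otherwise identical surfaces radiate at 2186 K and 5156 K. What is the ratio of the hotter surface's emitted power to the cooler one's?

P ∝ T⁴, so the ratio is (5156/2186)⁴ = (2.359)⁴ = 30.9.

ratio ≈ 30.9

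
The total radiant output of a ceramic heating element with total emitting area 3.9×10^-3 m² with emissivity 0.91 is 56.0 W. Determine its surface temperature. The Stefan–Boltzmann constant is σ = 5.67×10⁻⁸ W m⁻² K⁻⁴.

From P = εσAT⁴, T = (P / εσA)^(1/4) = (56.0 / (0.91 × 5.67×10⁻⁸ × 3.90×10^-3))^(1/4).
T = (2.78×10^11)^(1/4) = 726 K.

T ≈ 726 K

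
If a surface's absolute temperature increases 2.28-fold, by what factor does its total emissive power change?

factor ≈ 27.0

P ∝ T⁴, so the power scales as (2.28)⁴ = 27.0.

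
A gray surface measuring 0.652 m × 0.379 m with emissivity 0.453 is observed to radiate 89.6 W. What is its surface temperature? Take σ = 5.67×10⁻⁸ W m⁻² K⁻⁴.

T ≈ 345 K

A = 0.652 × 0.379 = 0.247 m².
From P = εσAT⁴, T = (P / εσA)^(1/4) = (89.6 / (0.453 × 5.67×10⁻⁸ × 0.247))^(1/4).
T = (1.41×10^10)^(1/4) = 345 K.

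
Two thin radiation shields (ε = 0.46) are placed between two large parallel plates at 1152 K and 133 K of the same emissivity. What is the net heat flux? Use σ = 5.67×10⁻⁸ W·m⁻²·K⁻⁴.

Each of the 3 gaps contributes resistance (2/ε − 1) = 2/0.46 − 1 = 3.348; total = 10.04.
q = σ(T₁⁴ − T₂⁴) / 10.04 = 5.67×10⁻⁸ × 1.76×10^12 / 10.04 = 9940 W/m².

q ≈ 9940 W/m²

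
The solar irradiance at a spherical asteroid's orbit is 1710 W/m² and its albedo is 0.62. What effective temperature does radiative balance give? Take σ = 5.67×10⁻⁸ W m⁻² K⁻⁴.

Power absorbed = (1−a)S·πR²; power emitted = 4πR²σT⁴. Equating and cancelling πR²:
T = ((1−a)S / 4σ)^(1/4) = (650 / (4 × 5.67×10⁻⁸))^(1/4) = (2.87×10^9)^(1/4).
T = 231 K.

T ≈ 231 K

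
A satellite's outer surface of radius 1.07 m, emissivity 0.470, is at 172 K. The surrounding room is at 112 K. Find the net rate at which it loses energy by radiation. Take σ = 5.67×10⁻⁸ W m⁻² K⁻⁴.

A = 4πr² = 4π × (1.07)² = 14.4 m².
Q = εσA(T⁴ − T_s⁴). T⁴ − T_s⁴ = (172)⁴ − (112)⁴ = 8.75×10^8 − 1.57×10^8 = 7.18×10^8 K⁴.
Q = 0.470 × 5.67×10⁻⁸ × 14.4 × 7.18×10^8 = 275 W.

Q ≈ 275 W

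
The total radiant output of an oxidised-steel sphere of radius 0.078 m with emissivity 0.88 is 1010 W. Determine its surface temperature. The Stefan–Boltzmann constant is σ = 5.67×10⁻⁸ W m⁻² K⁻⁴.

A = 4πr² = 4π × (0.078)² = 0.0765 m².
From P = εσAT⁴, T = (P / εσA)^(1/4) = (1010 / (0.88 × 5.67×10⁻⁸ × 0.0765))^(1/4).
T = (2.65×10^11)^(1/4) = 717 K.

T ≈ 717 K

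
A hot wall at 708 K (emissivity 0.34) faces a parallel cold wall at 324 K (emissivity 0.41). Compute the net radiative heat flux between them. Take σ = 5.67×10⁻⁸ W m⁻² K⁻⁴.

For two large parallel gray plates, q = σ(T₁⁴ − T₂⁴) / (1/ε₁ + 1/ε₂ − 1).
1/ε₁ + 1/ε₂ − 1 = 1/0.34 + 1/0.41 − 1 = 4.380.
T₁⁴ − T₂⁴ = 2.51×10^11 − 1.10×10^10 = 2.40×10^11 K⁴.
q = 5.67×10⁻⁸ × 2.40×10^11 / 4.380 = 3110 W/m².

q ≈ 3110 W/m²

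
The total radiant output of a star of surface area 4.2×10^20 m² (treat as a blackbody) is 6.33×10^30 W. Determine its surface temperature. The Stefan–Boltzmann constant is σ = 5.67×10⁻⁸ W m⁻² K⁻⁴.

From P = σAT⁴, T = (P / σA)^(1/4) = (6.33×10^30 / (5.67×10⁻⁸ × 4.20×10^20))^(1/4).
T = (2.66×10^17)^(1/4) = 22700 K.

T ≈ 22700 K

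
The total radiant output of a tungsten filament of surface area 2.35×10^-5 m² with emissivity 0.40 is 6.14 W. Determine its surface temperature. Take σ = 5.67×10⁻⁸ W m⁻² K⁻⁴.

T ≈ 1840 K

From P = εσAT⁴, T = (P / εσA)^(1/4) = (6.14 / (0.40 × 5.67×10⁻⁸ × 2.35×10^-5))^(1/4).
T = (1.15×10^13)^(1/4) = 1840 K.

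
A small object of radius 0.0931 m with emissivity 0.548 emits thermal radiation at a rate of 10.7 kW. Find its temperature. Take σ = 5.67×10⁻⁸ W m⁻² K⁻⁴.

A = 4πr² = 4π × (0.0931)² = 0.109 m².
From P = εσAT⁴, T = (P / εσA)^(1/4) = (10700 / (0.548 × 5.67×10⁻⁸ × 0.109))^(1/4).
T = (3.16×10^12)^(1/4) = 1330 K.

T ≈ 1330 K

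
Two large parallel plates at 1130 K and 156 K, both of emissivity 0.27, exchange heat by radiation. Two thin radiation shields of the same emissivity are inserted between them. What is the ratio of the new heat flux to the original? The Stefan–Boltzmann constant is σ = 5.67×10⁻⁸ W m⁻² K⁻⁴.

With N identical shields there are N+1 = 3 gaps in series, each with the same radiative resistance, so the flux falls to 1/(N+1) of its unshielded value.

ratio ≈ 0.333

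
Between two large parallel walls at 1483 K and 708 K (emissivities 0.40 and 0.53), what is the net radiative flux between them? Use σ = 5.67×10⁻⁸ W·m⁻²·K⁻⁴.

For two large parallel gray plates, q = σ(T₁⁴ − T₂⁴) / (1/ε₁ + 1/ε₂ − 1).
1/ε₁ + 1/ε₂ − 1 = 1/0.40 + 1/0.53 − 1 = 3.387.
T₁⁴ − T₂⁴ = 4.84×10^12 − 2.51×10^11 = 4.59×10^12 K⁴.
q = 5.67×10⁻⁸ × 4.59×10^12 / 3.387 = 76800 W/m².

q ≈ 76800 W/m²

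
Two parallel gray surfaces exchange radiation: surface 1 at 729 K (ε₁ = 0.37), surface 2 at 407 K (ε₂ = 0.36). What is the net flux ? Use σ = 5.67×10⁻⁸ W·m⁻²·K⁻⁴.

q ≈ 3230 W/m²

For two large parallel gray plates, q = σ(T₁⁴ − T₂⁴) / (1/ε₁ + 1/ε₂ − 1).
1/ε₁ + 1/ε₂ − 1 = 1/0.37 + 1/0.36 − 1 = 4.480.
T₁⁴ − T₂⁴ = 2.82×10^11 − 2.74×10^10 = 2.55×10^11 K⁴.
q = 5.67×10⁻⁸ × 2.55×10^11 / 4.480 = 3230 W/m².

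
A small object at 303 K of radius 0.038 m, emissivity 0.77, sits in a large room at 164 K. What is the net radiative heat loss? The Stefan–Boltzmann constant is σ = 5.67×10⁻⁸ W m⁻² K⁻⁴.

Q ≈ 6.10 W

A = 4πr² = 4π × (0.038)² = 0.0181 m².
Q = εσA(T⁴ − T_s⁴). T⁴ − T_s⁴ = (303)⁴ − (164)⁴ = 8.43×10^9 − 7.23×10^8 = 7.71×10^9 K⁴.
Q = 0.77 × 5.67×10⁻⁸ × 0.0181 × 7.71×10^9 = 6.10 W.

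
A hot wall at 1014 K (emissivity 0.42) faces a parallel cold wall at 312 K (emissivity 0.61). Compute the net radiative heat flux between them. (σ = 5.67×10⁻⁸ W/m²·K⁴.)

For two large parallel gray plates, q = σ(T₁⁴ − T₂⁴) / (1/ε₁ + 1/ε₂ − 1).
1/ε₁ + 1/ε₂ − 1 = 1/0.42 + 1/0.61 − 1 = 3.020.
T₁⁴ − T₂⁴ = 1.06×10^12 − 9.48×10^9 = 1.05×10^12 K⁴.
q = 5.67×10⁻⁸ × 1.05×10^12 / 3.020 = 19700 W/m².

q ≈ 19700 W/m²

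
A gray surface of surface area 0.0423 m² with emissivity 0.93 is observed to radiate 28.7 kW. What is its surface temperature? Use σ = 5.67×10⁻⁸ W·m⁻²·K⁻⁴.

T ≈ 1890 K

From P = εσAT⁴, T = (P / εσA)^(1/4) = (28700 / (0.93 × 5.67×10⁻⁸ × 0.0423))^(1/4).
T = (1.29×10^13)^(1/4) = 1890 K.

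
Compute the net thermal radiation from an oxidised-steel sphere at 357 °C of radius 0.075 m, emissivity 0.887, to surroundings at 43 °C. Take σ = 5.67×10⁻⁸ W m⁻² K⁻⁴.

A = 4πr² = 4π × (0.075)² = 0.0707 m².
Convert: 357 °C = 630 K; 43 °C = 316 K.
Q = εσA(T⁴ − T_s⁴). T⁴ − T_s⁴ = (630)⁴ − (316)⁴ = 1.58×10^11 − 9.97×10^9 = 1.48×10^11 K⁴.
Q = 0.887 × 5.67×10⁻⁸ × 0.0707 × 1.48×10^11 = 525 W.

Q ≈ 525 W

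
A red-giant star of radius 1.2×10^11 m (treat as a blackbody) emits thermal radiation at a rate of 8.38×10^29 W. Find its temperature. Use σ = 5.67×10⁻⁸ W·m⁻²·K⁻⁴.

A = 4πr² = 4π × (1.2×10^11)² = 1.81×10^23 m².
From P = σAT⁴, T = (P / σA)^(1/4) = (8.38×10^29 / (5.67×10⁻⁸ × 1.81×10^23))^(1/4).
T = (8.17×10^13)^(1/4) = 3010 K.

T ≈ 3010 K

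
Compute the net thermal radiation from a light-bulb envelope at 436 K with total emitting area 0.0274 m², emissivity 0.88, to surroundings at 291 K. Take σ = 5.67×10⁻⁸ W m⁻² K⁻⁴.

Q = εσA(T⁴ − T_s⁴). T⁴ − T_s⁴ = (436)⁴ − (291)⁴ = 3.61×10^10 − 7.17×10^9 = 2.90×10^10 K⁴.
Q = 0.88 × 5.67×10⁻⁸ × 0.0274 × 2.90×10^10 = 39.6 W.

Q ≈ 39.6 W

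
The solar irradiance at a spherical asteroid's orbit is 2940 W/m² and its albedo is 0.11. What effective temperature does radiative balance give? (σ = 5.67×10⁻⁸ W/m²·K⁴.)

Power absorbed = (1−a)S·πR²; power emitted = 4πR²σT⁴. Equating and cancelling πR²:
T = ((1−a)S / 4σ)^(1/4) = (2620 / (4 × 5.67×10⁻⁸))^(1/4) = (1.15×10^10)^(1/4).
T = 328 K.

T ≈ 328 K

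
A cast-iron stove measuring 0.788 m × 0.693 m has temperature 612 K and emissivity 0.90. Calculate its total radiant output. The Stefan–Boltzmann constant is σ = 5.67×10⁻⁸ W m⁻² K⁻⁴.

P ≈ 3910 W

A = 0.788 × 0.693 = 0.546 m².
Stefan–Boltzmann: P = εσAT⁴ = 0.90 × 5.67×10⁻⁸ × 0.546 × (612)⁴ = 0.90 × 5.67×10⁻⁸ × 0.546 × 1.40×10^11.
P = 3910 W.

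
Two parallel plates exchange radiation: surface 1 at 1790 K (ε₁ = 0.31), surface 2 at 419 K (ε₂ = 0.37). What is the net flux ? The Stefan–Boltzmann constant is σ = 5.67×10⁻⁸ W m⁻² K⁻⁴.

For two large parallel gray plates, q = σ(T₁⁴ − T₂⁴) / (1/ε₁ + 1/ε₂ − 1).
1/ε₁ + 1/ε₂ − 1 = 1/0.31 + 1/0.37 − 1 = 4.929.
T₁⁴ − T₂⁴ = 1.03×10^13 − 3.08×10^10 = 1.02×10^13 K⁴.
q = 5.67×10⁻⁸ × 1.02×10^13 / 4.929 = 1.18×10^5 W/m².

q ≈ 1.18×10^5 W/m²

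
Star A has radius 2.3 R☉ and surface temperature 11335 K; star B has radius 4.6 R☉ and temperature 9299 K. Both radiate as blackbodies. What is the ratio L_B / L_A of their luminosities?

L = 4πR²σT⁴ ∝ R²T⁴, so L_B/L_A = (4.6/2.3)² × (9299/11335)⁴ = 4.00 × 0.453 = 1.81.

L_B/L_A ≈ 1.81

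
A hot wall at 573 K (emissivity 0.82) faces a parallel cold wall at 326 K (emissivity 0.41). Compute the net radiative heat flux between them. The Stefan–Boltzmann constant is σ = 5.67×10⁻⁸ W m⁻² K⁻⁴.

For two large parallel gray plates, q = σ(T₁⁴ − T₂⁴) / (1/ε₁ + 1/ε₂ − 1).
1/ε₁ + 1/ε₂ − 1 = 1/0.82 + 1/0.41 − 1 = 2.659.
T₁⁴ − T₂⁴ = 1.08×10^11 − 1.13×10^10 = 9.65×10^10 K⁴.
q = 5.67×10⁻⁸ × 9.65×10^10 / 2.659 = 2060 W/m².

q ≈ 2060 W/m²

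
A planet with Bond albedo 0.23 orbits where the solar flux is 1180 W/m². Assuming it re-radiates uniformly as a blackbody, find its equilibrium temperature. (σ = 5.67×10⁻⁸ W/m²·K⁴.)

T ≈ 252 K

Power absorbed = (1−a)S·πR²; power emitted = 4πR²σT⁴. Equating and cancelling πR²:
T = ((1−a)S / 4σ)^(1/4) = (909 / (4 × 5.67×10⁻⁸))^(1/4) = (4.01×10^9)^(1/4).
T = 252 K.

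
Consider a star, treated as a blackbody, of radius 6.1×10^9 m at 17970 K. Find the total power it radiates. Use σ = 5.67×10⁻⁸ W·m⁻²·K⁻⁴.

A = 4πr² = 4π × (6.1×10^9)² = 4.68×10^20 m².
P = σAT⁴ = 5.67×10⁻⁸ × 4.68×10^20 × (17970)⁴ = 5.67×10⁻⁸ × 4.68×10^20 × 1.04×10^17.
P = 2.76×10^30 W.

P ≈ 2.76×10^30 W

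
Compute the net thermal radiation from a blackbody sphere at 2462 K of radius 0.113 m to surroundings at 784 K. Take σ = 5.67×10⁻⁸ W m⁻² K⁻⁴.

Q ≈ 3.31×10^5 W

A = 4πr² = 4π × (0.113)² = 0.160 m².
Q = σA(T⁴ − T_s⁴). T⁴ − T_s⁴ = (2462)⁴ − (784)⁴ = 3.67×10^13 − 3.78×10^11 = 3.64×10^13 K⁴.
Q = 5.67×10⁻⁸ × 0.160 × 3.64×10^13 = 3.31×10^5 W.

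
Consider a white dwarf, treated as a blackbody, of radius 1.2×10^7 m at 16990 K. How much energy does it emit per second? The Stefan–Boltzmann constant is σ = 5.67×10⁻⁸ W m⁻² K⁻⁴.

A = 4πr² = 4π × (1.2×10^7)² = 1.81×10^15 m².
P = σAT⁴ = 5.67×10⁻⁸ × 1.81×10^15 × (16990)⁴ = 5.67×10⁻⁸ × 1.81×10^15 × 8.33×10^16.
P = 8.55×10^24 W.

P ≈ 8.55×10^24 W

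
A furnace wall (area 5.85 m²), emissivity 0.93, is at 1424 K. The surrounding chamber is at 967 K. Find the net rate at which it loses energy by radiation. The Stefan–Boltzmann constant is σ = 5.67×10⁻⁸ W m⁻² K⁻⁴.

Q = εσA(T⁴ − T_s⁴). T⁴ − T_s⁴ = (1424)⁴ − (967)⁴ = 4.11×10^12 − 8.74×10^11 = 3.24×10^12 K⁴.
Q = 0.93 × 5.67×10⁻⁸ × 5.85 × 3.24×10^12 = 9.99×10^5 W.

Q ≈ 9.99×10^5 W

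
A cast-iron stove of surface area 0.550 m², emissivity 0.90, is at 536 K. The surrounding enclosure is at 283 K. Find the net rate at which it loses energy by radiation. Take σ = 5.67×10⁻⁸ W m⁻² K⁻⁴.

Q = εσA(T⁴ − T_s⁴). T⁴ − T_s⁴ = (536)⁴ − (283)⁴ = 8.25×10^10 − 6.41×10^9 = 7.61×10^10 K⁴.
Q = 0.90 × 5.67×10⁻⁸ × 0.550 × 7.61×10^10 = 2140 W.

Q ≈ 2140 W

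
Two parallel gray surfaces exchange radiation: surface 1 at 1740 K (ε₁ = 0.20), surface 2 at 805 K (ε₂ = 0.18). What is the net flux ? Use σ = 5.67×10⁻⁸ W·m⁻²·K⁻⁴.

q ≈ 51900 W/m²

For two large parallel gray plates, q = σ(T₁⁴ − T₂⁴) / (1/ε₁ + 1/ε₂ − 1).
1/ε₁ + 1/ε₂ − 1 = 1/0.20 + 1/0.18 − 1 = 9.556.
T₁⁴ − T₂⁴ = 9.17×10^12 − 4.20×10^11 = 8.75×10^12 K⁴.
q = 5.67×10⁻⁸ × 8.75×10^12 / 9.556 = 51900 W/m².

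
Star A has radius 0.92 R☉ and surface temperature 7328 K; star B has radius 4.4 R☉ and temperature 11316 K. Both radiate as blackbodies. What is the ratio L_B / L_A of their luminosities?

L = 4πR²σT⁴ ∝ R²T⁴, so L_B/L_A = (4.4/0.92)² × (11316/7328)⁴ = 22.9 × 5.69 = 130.

L_B/L_A ≈ 130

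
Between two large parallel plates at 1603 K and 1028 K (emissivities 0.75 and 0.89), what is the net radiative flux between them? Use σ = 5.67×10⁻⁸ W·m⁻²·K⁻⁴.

q ≈ 2.14×10^5 W/m²

For two large parallel gray plates, q = σ(T₁⁴ − T₂⁴) / (1/ε₁ + 1/ε₂ − 1).
1/ε₁ + 1/ε₂ − 1 = 1/0.75 + 1/0.89 − 1 = 1.457.
T₁⁴ − T₂⁴ = 6.60×10^12 − 1.12×10^12 = 5.49×10^12 K⁴.
q = 5.67×10⁻⁸ × 5.49×10^12 / 1.457 = 2.14×10^5 W/m².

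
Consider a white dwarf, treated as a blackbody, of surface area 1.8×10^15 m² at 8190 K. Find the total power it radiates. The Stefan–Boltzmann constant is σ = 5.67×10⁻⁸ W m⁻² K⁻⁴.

P ≈ 4.59×10^23 W

P = σAT⁴ = 5.67×10⁻⁸ × 1.80×10^15 × (8190)⁴ = 5.67×10⁻⁸ × 1.80×10^15 × 4.50×10^15.
P = 4.59×10^23 W.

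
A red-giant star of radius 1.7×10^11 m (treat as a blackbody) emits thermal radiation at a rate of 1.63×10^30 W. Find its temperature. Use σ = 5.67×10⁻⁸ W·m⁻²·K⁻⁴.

A = 4πr² = 4π × (1.7×10^11)² = 3.63×10^23 m².
From P = σAT⁴, T = (P / σA)^(1/4) = (1.63×10^30 / (5.67×10⁻⁸ × 3.63×10^23))^(1/4).
T = (7.92×10^13)^(1/4) = 2980 K.

T ≈ 2980 K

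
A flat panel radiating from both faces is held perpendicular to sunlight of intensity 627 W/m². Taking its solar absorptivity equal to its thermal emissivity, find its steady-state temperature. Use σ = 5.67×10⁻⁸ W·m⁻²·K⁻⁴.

Absorbed flux αS = emitted flux 2εσT⁴ per unit area; with α = ε this gives T = (S/2σ)^(1/4).
T = (627 / (2 × 5.67×10⁻⁸))^(1/4) = (5.53×10^9)^(1/4).
T = 273 K.

T ≈ 273 K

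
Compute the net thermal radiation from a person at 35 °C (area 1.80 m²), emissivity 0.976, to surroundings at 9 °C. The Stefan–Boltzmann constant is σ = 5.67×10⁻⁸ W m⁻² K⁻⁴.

Convert: 35 °C = 308 K; 9 °C = 282 K.
Q = εσA(T⁴ − T_s⁴). T⁴ − T_s⁴ = (308)⁴ − (282)⁴ = 9.00×10^9 − 6.32×10^9 = 2.68×10^9 K⁴.
Q = 0.976 × 5.67×10⁻⁸ × 1.80 × 2.68×10^9 = 266 W.

Q ≈ 266 W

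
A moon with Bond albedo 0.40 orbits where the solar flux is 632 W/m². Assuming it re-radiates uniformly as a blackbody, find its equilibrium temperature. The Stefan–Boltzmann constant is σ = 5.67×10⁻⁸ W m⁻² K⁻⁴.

Power absorbed = (1−a)S·πR²; power emitted = 4πR²σT⁴. Equating and cancelling πR²:
T = ((1−a)S / 4σ)^(1/4) = (379 / (4 × 5.67×10⁻⁸))^(1/4) = (1.67×10^9)^(1/4).
T = 202 K.

T ≈ 202 K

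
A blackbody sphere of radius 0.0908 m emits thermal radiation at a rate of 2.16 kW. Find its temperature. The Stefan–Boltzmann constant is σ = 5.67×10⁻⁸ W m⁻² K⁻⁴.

T ≈ 779 K

A = 4πr² = 4π × (0.0908)² = 0.104 m².
From P = σAT⁴, T = (P / σA)^(1/4) = (2160 / (5.67×10⁻⁸ × 0.104))^(1/4).
T = (3.68×10^11)^(1/4) = 779 K.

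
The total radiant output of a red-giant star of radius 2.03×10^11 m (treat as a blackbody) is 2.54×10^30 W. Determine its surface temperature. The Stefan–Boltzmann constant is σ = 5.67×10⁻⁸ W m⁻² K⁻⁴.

A = 4πr² = 4π × (2.03×10^11)² = 5.18×10^23 m².
From P = σAT⁴, T = (P / σA)^(1/4) = (2.54×10^30 / (5.67×10⁻⁸ × 5.18×10^23))^(1/4).
T = (8.65×10^13)^(1/4) = 3050 K.

T ≈ 3050 K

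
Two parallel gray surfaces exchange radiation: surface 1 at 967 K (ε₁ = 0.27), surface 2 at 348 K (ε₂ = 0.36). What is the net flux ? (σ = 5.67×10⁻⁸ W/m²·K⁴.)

For two large parallel gray plates, q = σ(T₁⁴ − T₂⁴) / (1/ε₁ + 1/ε₂ − 1).
1/ε₁ + 1/ε₂ − 1 = 1/0.27 + 1/0.36 − 1 = 5.481.
T₁⁴ − T₂⁴ = 8.74×10^11 − 1.47×10^10 = 8.60×10^11 K⁴.
q = 5.67×10⁻⁸ × 8.60×10^11 / 5.481 = 8890 W/m².

q ≈ 8890 W/m²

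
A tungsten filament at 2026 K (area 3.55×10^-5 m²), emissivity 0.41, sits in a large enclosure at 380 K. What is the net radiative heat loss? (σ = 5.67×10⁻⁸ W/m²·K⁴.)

Q ≈ 13.9 W

Q = εσA(T⁴ − T_s⁴). T⁴ − T_s⁴ = (2026)⁴ − (380)⁴ = 1.68×10^13 − 2.09×10^10 = 1.68×10^13 K⁴.
Q = 0.41 × 5.67×10⁻⁸ × 3.55×10^-5 × 1.68×10^13 = 13.9 W.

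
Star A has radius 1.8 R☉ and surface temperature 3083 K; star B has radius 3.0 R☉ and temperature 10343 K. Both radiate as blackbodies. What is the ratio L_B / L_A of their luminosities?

L = 4πR²σT⁴ ∝ R²T⁴, so L_B/L_A = (3.0/1.8)² × (10343/3083)⁴ = 2.78 × 127 = 352.

L_B/L_A ≈ 352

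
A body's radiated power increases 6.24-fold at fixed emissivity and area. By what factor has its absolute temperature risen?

factor ≈ 1.58

P ∝ T⁴ ⇒ T ∝ P^(1/4), so T scales by (6.24)^(1/4) = 1.58.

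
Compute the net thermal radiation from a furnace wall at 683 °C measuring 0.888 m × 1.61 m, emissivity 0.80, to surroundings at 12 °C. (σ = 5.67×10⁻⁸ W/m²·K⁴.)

A = 0.888 × 1.61 = 1.43 m².
Convert: 683 °C = 956 K; 12 °C = 285 K.
Q = εσA(T⁴ − T_s⁴). T⁴ − T_s⁴ = (956)⁴ − (285)⁴ = 8.35×10^11 − 6.60×10^9 = 8.29×10^11 K⁴.
Q = 0.80 × 5.67×10⁻⁸ × 1.43 × 8.29×10^11 = 53700 W.

Q ≈ 53700 W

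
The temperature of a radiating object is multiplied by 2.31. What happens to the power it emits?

P ∝ T⁴, so the power scales as (2.31)⁴ = 28.5.

factor ≈ 28.5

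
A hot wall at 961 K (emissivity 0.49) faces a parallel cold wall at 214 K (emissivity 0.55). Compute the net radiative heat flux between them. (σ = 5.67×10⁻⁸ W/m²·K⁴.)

For two large parallel gray plates, q = σ(T₁⁴ − T₂⁴) / (1/ε₁ + 1/ε₂ − 1).
1/ε₁ + 1/ε₂ − 1 = 1/0.49 + 1/0.55 − 1 = 2.859.
T₁⁴ − T₂⁴ = 8.53×10^11 − 2.10×10^9 = 8.51×10^11 K⁴.
q = 5.67×10⁻⁸ × 8.51×10^11 / 2.859 = 16900 W/m².

q ≈ 16900 W/m²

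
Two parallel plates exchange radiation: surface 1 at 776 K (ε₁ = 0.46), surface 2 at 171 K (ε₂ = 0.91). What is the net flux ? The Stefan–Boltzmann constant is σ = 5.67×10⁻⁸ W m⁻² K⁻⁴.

q ≈ 9020 W/m²

For two large parallel gray plates, q = σ(T₁⁴ − T₂⁴) / (1/ε₁ + 1/ε₂ − 1).
1/ε₁ + 1/ε₂ − 1 = 1/0.46 + 1/0.91 − 1 = 2.273.
T₁⁴ − T₂⁴ = 3.63×10^11 − 8.55×10^8 = 3.62×10^11 K⁴.
q = 5.67×10⁻⁸ × 3.62×10^11 / 2.273 = 9020 W/m².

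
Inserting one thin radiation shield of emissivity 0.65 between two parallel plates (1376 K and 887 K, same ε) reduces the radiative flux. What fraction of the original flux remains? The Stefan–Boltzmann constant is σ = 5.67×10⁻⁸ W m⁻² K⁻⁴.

With N identical shields there are N+1 = 2 gaps in series, each with the same radiative resistance, so the flux falls to 1/(N+1) of its unshielded value.

ratio ≈ 0.500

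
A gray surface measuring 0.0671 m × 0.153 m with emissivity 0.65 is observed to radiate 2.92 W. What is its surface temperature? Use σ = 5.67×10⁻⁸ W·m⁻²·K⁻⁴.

A = 0.0671 × 0.153 = 0.0103 m².
From P = εσAT⁴, T = (P / εσA)^(1/4) = (2.92 / (0.65 × 5.67×10⁻⁸ × 0.0103))^(1/4).
T = (7.72×10^9)^(1/4) = 296 K.

T ≈ 296 K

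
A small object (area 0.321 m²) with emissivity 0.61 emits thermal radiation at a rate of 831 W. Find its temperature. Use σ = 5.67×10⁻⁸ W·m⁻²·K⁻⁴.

From P = εσAT⁴, T = (P / εσA)^(1/4) = (831 / (0.61 × 5.67×10⁻⁸ × 0.321))^(1/4).
T = (7.48×10^10)^(1/4) = 523 K.

T ≈ 523 K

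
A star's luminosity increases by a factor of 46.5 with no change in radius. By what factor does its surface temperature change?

P ∝ T⁴ ⇒ T ∝ P^(1/4), so T scales by (46.5)^(1/4) = 2.61.

factor ≈ 2.61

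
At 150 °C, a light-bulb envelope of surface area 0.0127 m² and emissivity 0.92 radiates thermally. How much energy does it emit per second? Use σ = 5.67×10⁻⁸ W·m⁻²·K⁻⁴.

150 °C = 423 K.
P = εσAT⁴ = 0.92 × 5.67×10⁻⁸ × 0.0127 × (423)⁴ = 0.92 × 5.67×10⁻⁸ × 0.0127 × 3.20×10^10.
P = 21.2 W.

P ≈ 21.2 W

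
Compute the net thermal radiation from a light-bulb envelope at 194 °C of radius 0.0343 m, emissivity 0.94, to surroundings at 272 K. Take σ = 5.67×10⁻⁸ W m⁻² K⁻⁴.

A = 4πr² = 4π × (0.0343)² = 0.0148 m².
Convert: 194 °C = 467 K.
Q = εσA(T⁴ − T_s⁴). T⁴ − T_s⁴ = (467)⁴ − (272)⁴ = 4.76×10^10 − 5.47×10^9 = 4.21×10^10 K⁴.
Q = 0.94 × 5.67×10⁻⁸ × 0.0148 × 4.21×10^10 = 33.2 W.

Q ≈ 33.2 W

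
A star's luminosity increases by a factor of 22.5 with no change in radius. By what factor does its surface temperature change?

factor ≈ 2.18

P ∝ T⁴ ⇒ T ∝ P^(1/4), so T scales by (22.5)^(1/4) = 2.18.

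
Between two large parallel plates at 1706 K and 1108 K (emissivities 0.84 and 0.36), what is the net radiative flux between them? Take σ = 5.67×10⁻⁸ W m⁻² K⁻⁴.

q ≈ 1.33×10^5 W/m²

For two large parallel gray plates, q = σ(T₁⁴ − T₂⁴) / (1/ε₁ + 1/ε₂ − 1).
1/ε₁ + 1/ε₂ − 1 = 1/0.84 + 1/0.36 − 1 = 2.968.
T₁⁴ − T₂⁴ = 8.47×10^12 − 1.51×10^12 = 6.96×10^12 K⁴.
q = 5.67×10⁻⁸ × 6.96×10^12 / 2.968 = 1.33×10^5 W/m².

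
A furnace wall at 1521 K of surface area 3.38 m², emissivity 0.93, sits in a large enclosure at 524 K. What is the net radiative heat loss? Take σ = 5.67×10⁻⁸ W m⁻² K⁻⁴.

Q ≈ 9.40×10^5 W

Q = εσA(T⁴ − T_s⁴). T⁴ − T_s⁴ = (1521)⁴ − (524)⁴ = 5.35×10^12 − 7.54×10^10 = 5.28×10^12 K⁴.
Q = 0.93 × 5.67×10⁻⁸ × 3.38 × 5.28×10^12 = 9.40×10^5 W.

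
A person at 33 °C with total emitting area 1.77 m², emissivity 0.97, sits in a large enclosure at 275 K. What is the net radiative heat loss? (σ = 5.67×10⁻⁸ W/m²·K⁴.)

Q ≈ 297 W

Convert: 33 °C = 306 K.
Q = εσA(T⁴ − T_s⁴). T⁴ − T_s⁴ = (306)⁴ − (275)⁴ = 8.77×10^9 − 5.72×10^9 = 3.05×10^9 K⁴.
Q = 0.97 × 5.67×10⁻⁸ × 1.77 × 3.05×10^9 = 297 W.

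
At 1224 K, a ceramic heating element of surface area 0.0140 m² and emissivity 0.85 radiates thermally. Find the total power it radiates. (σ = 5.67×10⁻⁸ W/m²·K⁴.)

Stefan–Boltzmann: P = εσAT⁴ = 0.85 × 5.67×10⁻⁸ × 0.0140 × (1224)⁴ = 0.85 × 5.67×10⁻⁸ × 0.0140 × 2.24×10^12.
P = 1510 W.

P ≈ 1510 W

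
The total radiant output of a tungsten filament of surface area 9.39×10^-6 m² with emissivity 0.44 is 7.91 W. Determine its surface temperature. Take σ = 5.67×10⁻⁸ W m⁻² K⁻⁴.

T ≈ 2410 K

From P = εσAT⁴, T = (P / εσA)^(1/4) = (7.91 / (0.44 × 5.67×10⁻⁸ × 9.39×10^-6))^(1/4).
T = (3.38×10^13)^(1/4) = 2410 K.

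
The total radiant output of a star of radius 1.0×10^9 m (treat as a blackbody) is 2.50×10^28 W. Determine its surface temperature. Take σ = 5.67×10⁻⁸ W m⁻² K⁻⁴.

T ≈ 13700 K

A = 4πr² = 4π × (1.0×10^9)² = 1.26×10^19 m².
From P = σAT⁴, T = (P / σA)^(1/4) = (2.50×10^28 / (5.67×10⁻⁸ × 1.26×10^19))^(1/4).
T = (3.51×10^16)^(1/4) = 13700 K.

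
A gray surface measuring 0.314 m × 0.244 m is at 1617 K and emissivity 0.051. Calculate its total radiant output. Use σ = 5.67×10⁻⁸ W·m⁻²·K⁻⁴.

P ≈ 1510 W

A = 0.314 × 0.244 = 0.0766 m².
P = εσAT⁴ = 0.051 × 5.67×10⁻⁸ × 0.0766 × (1617)⁴ = 0.051 × 5.67×10⁻⁸ × 0.0766 × 6.84×10^12.
P = 1510 W.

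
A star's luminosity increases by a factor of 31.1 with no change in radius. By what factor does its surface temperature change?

P ∝ T⁴ ⇒ T ∝ P^(1/4), so T scales by (31.1)^(1/4) = 2.36.

factor ≈ 2.36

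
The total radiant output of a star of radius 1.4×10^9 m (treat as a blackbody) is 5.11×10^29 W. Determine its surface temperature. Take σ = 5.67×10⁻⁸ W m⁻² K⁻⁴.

A = 4πr² = 4π × (1.4×10^9)² = 2.46×10^19 m².
From P = σAT⁴, T = (P / σA)^(1/4) = (5.11×10^29 / (5.67×10⁻⁸ × 2.46×10^19))^(1/4).
T = (3.66×10^17)^(1/4) = 24600 K.

T ≈ 24600 K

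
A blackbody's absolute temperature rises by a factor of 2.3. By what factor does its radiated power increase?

P ∝ T⁴, so the power scales as (2.3)⁴ = 28.0.

factor ≈ 28.0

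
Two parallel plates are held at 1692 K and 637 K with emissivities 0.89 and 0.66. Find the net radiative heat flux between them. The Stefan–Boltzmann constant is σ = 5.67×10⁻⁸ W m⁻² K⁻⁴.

For two large parallel gray plates, q = σ(T₁⁴ − T₂⁴) / (1/ε₁ + 1/ε₂ − 1).
1/ε₁ + 1/ε₂ − 1 = 1/0.89 + 1/0.66 − 1 = 1.639.
T₁⁴ − T₂⁴ = 8.20×10^12 − 1.65×10^11 = 8.03×10^12 K⁴.
q = 5.67×10⁻⁸ × 8.03×10^12 / 1.639 = 2.78×10^5 W/m².

q ≈ 2.78×10^5 W/m²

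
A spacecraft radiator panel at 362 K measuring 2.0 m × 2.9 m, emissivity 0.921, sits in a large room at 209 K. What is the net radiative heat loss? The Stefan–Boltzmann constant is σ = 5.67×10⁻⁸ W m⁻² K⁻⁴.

A = 2.0 × 2.9 = 5.80 m².
Q = εσA(T⁴ − T_s⁴). T⁴ − T_s⁴ = (362)⁴ − (209)⁴ = 1.72×10^10 − 1.91×10^9 = 1.53×10^10 K⁴.
Q = 0.921 × 5.67×10⁻⁸ × 5.80 × 1.53×10^10 = 4620 W.

Q ≈ 4620 W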